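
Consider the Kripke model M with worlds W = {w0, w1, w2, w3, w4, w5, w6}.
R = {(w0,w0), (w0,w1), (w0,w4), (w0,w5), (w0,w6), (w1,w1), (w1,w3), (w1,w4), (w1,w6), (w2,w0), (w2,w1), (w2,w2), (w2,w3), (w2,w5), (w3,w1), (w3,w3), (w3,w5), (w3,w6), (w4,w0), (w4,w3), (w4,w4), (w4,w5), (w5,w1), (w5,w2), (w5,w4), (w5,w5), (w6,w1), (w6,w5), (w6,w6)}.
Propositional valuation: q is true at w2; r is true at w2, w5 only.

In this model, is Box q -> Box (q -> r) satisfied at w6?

At w6: Box q is false, Box (q -> r) is true, so Box q -> Box (q -> r) is true.
  At w6: Box q requires q at every successor {w1, w5, w6}.
    q fails at w1, so Box q is false at w6.
  At w6: Box (q -> r) requires q -> r at every successor {w1, w5, w6}.
    At w1: q -> r is true.
    At w5: q -> r is true.
    At w6: q -> r is true.
  So Box (q -> r) is true at w6.

Yes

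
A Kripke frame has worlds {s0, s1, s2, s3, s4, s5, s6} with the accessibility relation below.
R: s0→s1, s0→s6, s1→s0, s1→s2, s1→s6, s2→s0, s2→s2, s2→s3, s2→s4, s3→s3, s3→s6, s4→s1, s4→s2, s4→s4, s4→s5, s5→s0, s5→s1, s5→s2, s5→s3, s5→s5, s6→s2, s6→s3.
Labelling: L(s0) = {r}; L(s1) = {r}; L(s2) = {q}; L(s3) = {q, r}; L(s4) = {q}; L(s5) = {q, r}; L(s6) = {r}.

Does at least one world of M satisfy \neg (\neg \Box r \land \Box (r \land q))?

Yes

Recall that \Box ψ holds at a world iff ψ holds at every accessible world, and \Diamond ψ holds iff ψ holds at some accessible world.
Let φ = \neg (\neg \Box r \land \Box (r \land q)). Evaluate φ at each world:
  s0 (successors {s1, s6}): φ is true.
  s1 (successors {s0, s2, s6}): φ is true.
  s2 (successors {s0, s2, s3, s4}): φ is true.
  s3 (successors {s3, s6}): φ is true.
  s4 (successors {s1, s2, s4, s5}): φ is true.
  s5 (successors {s0, s1, s2, s3, s5}): φ is true.
  s6 (successors {s2, s3}): φ is true.
Detail at s0 (witness):
  At s0: \neg \Box r \land \Box (r \land q) is false, so \neg (\neg \Box r \land \Box (r \land q)) is true.
    At s0: \neg \Box r is false, \Box (r \land q) is false, so \neg \Box r \land \Box (r \land q) is false.
      At s0: \Box r is true, so \neg \Box r is false.
      At s0: \Box (r \land q) requires r \land q at every successor {s1, s6}.
        r \land q fails at s1, so \Box (r \land q) is false at s0.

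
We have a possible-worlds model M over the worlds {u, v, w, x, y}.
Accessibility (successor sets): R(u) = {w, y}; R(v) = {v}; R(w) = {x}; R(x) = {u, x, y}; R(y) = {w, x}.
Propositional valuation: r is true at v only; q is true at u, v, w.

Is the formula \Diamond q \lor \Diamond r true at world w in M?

No

At w: \Diamond q is false, \Diamond r is false, so \Diamond q \lor \Diamond r is false.
  At w: \Diamond q requires q at some successor in {x}.
    At x: q is false.
  So \Diamond q is false at w.
  At w: \Diamond r requires r at some successor in {x}.
    At x: r is false.
  So \Diamond r is false at w.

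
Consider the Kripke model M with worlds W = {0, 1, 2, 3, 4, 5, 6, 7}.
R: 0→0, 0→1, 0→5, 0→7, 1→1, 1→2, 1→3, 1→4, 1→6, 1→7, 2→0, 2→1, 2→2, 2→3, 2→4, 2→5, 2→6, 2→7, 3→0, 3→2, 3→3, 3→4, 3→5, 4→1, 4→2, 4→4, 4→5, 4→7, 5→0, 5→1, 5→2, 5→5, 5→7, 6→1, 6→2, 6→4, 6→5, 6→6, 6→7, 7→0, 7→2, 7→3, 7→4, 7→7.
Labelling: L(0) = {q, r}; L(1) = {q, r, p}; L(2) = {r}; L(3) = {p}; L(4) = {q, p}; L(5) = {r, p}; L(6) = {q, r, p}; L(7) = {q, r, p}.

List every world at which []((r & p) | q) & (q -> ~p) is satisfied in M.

0

Recall that []ψ holds at a world iff ψ holds at every accessible world, and <>ψ holds iff ψ holds at some accessible world.
Let φ = []((r & p) | q) & (q -> ~p). Evaluate φ at each world:
  0 (successors {0, 1, 5, 7}): φ is true.
  1 (successors {1, 2, 3, 4, 6, 7}): φ is false.
  2 (successors {0, 1, 2, 3, 4, 5, 6, 7}): φ is false.
  3 (successors {0, 2, 3, 4, 5}): φ is false.
  4 (successors {1, 2, 4, 5, 7}): φ is false.
  5 (successors {0, 1, 2, 5, 7}): φ is false.
  6 (successors {1, 2, 4, 5, 6, 7}): φ is false.
  7 (successors {0, 2, 3, 4, 7}): φ is false.
For instance, at 3:
  At 3: []((r & p) | q) is false, q -> ~p is true, so []((r & p) | q) & (q -> ~p) is false.
    At 3: []((r & p) | q) requires (r & p) | q at every successor {0, 2, 3, 4, 5}.
      (r & p) | q fails at 2, so []((r & p) | q) is false at 3.
Satisfying worlds: {0}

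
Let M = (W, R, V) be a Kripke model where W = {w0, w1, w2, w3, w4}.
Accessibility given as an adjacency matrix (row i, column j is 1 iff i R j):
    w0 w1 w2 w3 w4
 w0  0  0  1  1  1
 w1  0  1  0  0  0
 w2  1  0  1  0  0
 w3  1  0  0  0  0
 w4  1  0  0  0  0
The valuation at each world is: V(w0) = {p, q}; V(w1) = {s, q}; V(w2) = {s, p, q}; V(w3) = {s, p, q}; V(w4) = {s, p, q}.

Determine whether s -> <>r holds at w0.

Yes

At w0: s is false, <>r is false, so s -> <>r is true.
  At w0: <>r requires r at some successor in {w2, w3, w4}.
    At w2: r is false.
    At w3: r is false.
    At w4: r is false.
  So <>r is false at w0.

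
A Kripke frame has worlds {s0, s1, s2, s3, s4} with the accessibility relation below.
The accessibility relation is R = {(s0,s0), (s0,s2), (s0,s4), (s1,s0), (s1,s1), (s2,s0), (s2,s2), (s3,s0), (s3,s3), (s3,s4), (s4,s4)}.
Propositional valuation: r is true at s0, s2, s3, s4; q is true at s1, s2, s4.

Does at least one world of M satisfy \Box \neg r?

Let φ = \Box \neg r. Evaluate φ at each world:
  s0 (successors {s0, s2, s4}): φ is false.
  s1 (successors {s0, s1}): φ is false.
  s2 (successors {s0, s2}): φ is false.
  s3 (successors {s0, s3, s4}): φ is false.
  s4 (successors {s4}): φ is false.
For instance, at s4:
  At s4: \Box \neg r requires \neg r at every successor {s4}.
    \neg r fails at s4, so \Box \neg r is false at s4.

No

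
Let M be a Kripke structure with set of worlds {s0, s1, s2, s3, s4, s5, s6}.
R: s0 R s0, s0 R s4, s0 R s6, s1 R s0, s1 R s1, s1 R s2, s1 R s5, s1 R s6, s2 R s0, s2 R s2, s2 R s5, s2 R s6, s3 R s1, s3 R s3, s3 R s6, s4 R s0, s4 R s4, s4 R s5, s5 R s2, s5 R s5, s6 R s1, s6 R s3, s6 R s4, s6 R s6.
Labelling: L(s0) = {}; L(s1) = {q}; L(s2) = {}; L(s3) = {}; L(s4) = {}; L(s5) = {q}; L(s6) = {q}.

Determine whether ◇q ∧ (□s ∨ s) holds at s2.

At s2: ◇q is true, □s ∨ s is false, so ◇q ∧ (□s ∨ s) is false.
  At s2: ◇q requires q at some successor in {s0, s2, s5, s6}.
    q holds at s5, so ◇q is true at s2.
  At s2: □s is false, s is false, so □s ∨ s is false.
    At s2: □s requires s at every successor {s0, s2, s5, s6}.
      s fails at s0, so □s is false at s2.

No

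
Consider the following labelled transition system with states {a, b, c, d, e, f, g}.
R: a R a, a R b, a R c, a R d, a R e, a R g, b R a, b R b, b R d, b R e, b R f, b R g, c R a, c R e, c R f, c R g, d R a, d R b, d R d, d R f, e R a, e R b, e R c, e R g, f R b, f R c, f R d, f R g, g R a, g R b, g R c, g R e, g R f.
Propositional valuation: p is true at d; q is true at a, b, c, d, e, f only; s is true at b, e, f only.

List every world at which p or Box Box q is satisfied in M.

Recall that Box ψ holds at a world iff ψ holds at every accessible world, and Dia ψ holds iff ψ holds at some accessible world.
Let φ = p or Box Box q. Evaluate φ at each world:
  a (successors {a, b, c, d, e, g}): φ is false.
  b (successors {a, b, d, e, f, g}): φ is false.
  c (successors {a, e, f, g}): φ is false.
  d (successors {a, b, d, f}): φ is true.
  e (successors {a, b, c, g}): φ is false.
  f (successors {b, c, d, g}): φ is false.
  g (successors {a, b, c, e, f}): φ is false.
For instance, at g:
  At g: p is false, Box Box q is false, so p or Box Box q is false.
    At g: Box Box q requires Box q at every successor {a, b, c, e, f}.
      Box q fails at a, so Box Box q is false at g.
Satisfying worlds: {d}

d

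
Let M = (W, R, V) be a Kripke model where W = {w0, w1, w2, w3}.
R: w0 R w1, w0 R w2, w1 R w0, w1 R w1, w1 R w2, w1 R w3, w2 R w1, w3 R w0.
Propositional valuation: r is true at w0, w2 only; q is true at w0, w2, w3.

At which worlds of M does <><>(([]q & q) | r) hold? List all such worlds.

Let φ = <><>(([]q & q) | r). Evaluate φ at each world:
  w0 (successors {w1, w2}): φ is true.
  w1 (successors {w0, w1, w2, w3}): φ is true.
  w2 (successors {w1}): φ is true.
  w3 (successors {w0}): φ is true.
For instance, at w1:
  At w1: <><>(([]q & q) | r) requires <>(([]q & q) | r) at some successor in {w0, w1, w2, w3}.
    <>(([]q & q) | r) holds at w0, so <><>(([]q & q) | r) is true at w1.
      At w0: <>(([]q & q) | r) requires ([]q & q) | r at some successor in {w1, w2}.
        ([]q & q) | r holds at w2, so <>(([]q & q) | r) is true at w0.
Satisfying worlds: {w0, w1, w2, w3}

w0, w1, w2, w3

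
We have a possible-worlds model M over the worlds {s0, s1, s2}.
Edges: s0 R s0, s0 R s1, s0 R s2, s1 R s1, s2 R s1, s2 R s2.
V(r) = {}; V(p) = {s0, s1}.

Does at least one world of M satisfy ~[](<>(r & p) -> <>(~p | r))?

Recall that []ψ holds at a world iff ψ holds at every accessible world, and <>ψ holds iff ψ holds at some accessible world.
Let φ = ~[](<>(r & p) -> <>(~p | r)). Evaluate φ at each world:
  s0 (successors {s0, s1, s2}): φ is false.
  s1 (successors {s1}): φ is false.
  s2 (successors {s1, s2}): φ is false.
For instance, at s2:
  At s2: [](<>(r & p) -> <>(~p | r)) is true, so ~[](<>(r & p) -> <>(~p | r)) is false.
    At s2: [](<>(r & p) -> <>(~p | r)) requires <>(r & p) -> <>(~p | r) at every successor {s1, s2}.
      At s1: <>(r & p) -> <>(~p | r) is true.
      At s2: <>(r & p) -> <>(~p | r) is true.
    So [](<>(r & p) -> <>(~p | r)) is true at s2.

No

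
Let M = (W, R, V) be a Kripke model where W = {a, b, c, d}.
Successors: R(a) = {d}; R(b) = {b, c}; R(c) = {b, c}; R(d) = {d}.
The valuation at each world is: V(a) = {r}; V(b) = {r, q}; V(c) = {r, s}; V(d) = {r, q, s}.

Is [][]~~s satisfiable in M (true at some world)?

Recall that []ψ holds at a world iff ψ holds at every accessible world, and <>ψ holds iff ψ holds at some accessible world.
Let φ = [][]~~s. Evaluate φ at each world:
  a (successors {d}): φ is true.
  b (successors {b, c}): φ is false.
  c (successors {b, c}): φ is false.
  d (successors {d}): φ is true.
Detail at a (witness):
  At a: [][]~~s requires []~~s at every successor {d}.
      At d: []~~s requires ~~s at every successor {d}.
        At d: ~~s is true.
      So []~~s is true at d.
  So [][]~~s is true at a.

Yes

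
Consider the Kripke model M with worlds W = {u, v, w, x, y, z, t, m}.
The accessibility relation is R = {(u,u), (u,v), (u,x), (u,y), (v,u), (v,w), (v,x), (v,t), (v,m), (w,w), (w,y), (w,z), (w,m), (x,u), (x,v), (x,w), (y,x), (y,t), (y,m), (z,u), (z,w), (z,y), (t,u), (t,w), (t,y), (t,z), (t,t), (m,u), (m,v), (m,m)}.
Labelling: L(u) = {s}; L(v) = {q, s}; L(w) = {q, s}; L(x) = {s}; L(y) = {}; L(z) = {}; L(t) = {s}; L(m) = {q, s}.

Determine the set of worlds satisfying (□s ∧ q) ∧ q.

Let φ = (□s ∧ q) ∧ q. Evaluate φ at each world:
  u (successors {u, v, x, y}): φ is false.
  v (successors {u, w, x, t, m}): φ is true.
  w (successors {w, y, z, m}): φ is false.
  x (successors {u, v, w}): φ is false.
  y (successors {x, t, m}): φ is false.
  z (successors {u, w, y}): φ is false.
  t (successors {u, w, y, z, t}): φ is false.
  m (successors {u, v, m}): φ is true.
For instance, at w:
  At w: □s ∧ q is false, q is true, so (□s ∧ q) ∧ q is false.
    At w: □s is false, q is true, so □s ∧ q is false.
      At w: □s requires s at every successor {w, y, z, m}.
        s fails at y, so □s is false at w.
Satisfying worlds: {v, m}

v, m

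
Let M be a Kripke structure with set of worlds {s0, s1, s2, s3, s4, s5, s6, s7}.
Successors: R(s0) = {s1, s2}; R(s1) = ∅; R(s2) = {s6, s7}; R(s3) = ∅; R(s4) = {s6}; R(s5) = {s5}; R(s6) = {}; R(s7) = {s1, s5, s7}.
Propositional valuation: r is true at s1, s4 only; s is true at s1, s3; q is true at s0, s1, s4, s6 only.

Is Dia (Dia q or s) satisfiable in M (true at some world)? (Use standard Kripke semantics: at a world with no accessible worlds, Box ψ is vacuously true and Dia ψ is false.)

Yes

Recall that Dia ψ holds at a world iff ψ holds at some accessible world.
Let φ = Dia (Dia q or s). Evaluate φ at each world:
  s0 (successors {s1, s2}): φ is true.
  s1 (successors ∅): φ is false.
  s2 (successors {s6, s7}): φ is true.
  s3 (successors ∅): φ is false.
  s4 (successors {s6}): φ is false.
  s5 (successors {s5}): φ is false.
  s6 (successors ∅): φ is false.
  s7 (successors {s1, s5, s7}): φ is true.
Detail at s0 (witness):
  At s0: Dia (Dia q or s) requires Dia q or s at some successor in {s1, s2}.
    Dia q or s holds at s1, so Dia (Dia q or s) is true at s0.
      At s1: Dia q is false, s is true, so Dia q or s is true.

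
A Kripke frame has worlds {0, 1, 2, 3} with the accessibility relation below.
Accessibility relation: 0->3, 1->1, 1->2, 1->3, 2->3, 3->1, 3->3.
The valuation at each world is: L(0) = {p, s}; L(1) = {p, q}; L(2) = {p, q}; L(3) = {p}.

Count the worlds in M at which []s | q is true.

Recall that []ψ holds at a world iff ψ holds at every accessible world, and <>ψ holds iff ψ holds at some accessible world.
Let φ = []s | q. Evaluate φ at each world:
  0 (successors {3}): φ is false.
  1 (successors {1, 2, 3}): φ is true.
  2 (successors {3}): φ is true.
  3 (successors {1, 3}): φ is false.
For instance, at 2:
  At 2: []s is false, q is true, so []s | q is true.
    At 2: []s requires s at every successor {3}.
      s fails at 3, so []s is false at 2.
Satisfying worlds: {1, 2}

2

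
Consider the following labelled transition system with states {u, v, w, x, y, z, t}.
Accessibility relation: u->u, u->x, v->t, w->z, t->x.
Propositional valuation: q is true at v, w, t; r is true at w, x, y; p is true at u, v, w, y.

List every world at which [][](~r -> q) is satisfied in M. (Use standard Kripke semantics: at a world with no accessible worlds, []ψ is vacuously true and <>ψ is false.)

Let φ = [][](~r -> q). Evaluate φ at each world:
  u (successors {u, x}): φ is false.
  v (successors {t}): φ is true.
  w (successors {z}): φ is true.
  x (successors ∅): φ is true.
  y (successors ∅): φ is true.
  z (successors ∅): φ is true.
  t (successors {x}): φ is true.
For instance, at w:
  At w: [][](~r -> q) requires [](~r -> q) at every successor {z}.
      At z: no accessible worlds, so [](~r -> q) holds vacuously.
  So [][](~r -> q) is true at w.
Satisfying worlds: {v, w, x, y, z, t}

v, w, x, y, z, t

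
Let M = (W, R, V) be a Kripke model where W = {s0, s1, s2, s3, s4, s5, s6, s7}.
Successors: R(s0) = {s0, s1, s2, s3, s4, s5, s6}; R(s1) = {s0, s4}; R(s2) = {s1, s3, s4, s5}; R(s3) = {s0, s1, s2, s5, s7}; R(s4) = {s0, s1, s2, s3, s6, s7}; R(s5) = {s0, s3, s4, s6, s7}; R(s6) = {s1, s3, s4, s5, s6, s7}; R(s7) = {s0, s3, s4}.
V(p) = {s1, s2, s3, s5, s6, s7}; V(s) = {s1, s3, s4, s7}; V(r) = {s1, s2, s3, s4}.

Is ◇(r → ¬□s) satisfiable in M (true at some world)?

Yes

Let φ = ◇(r → ¬□s). Evaluate φ at each world:
  s0 (successors {s0, s1, s2, s3, s4, s5, s6}): φ is true.
  s1 (successors {s0, s4}): φ is true.
  s2 (successors {s1, s3, s4, s5}): φ is true.
  s3 (successors {s0, s1, s2, s5, s7}): φ is true.
  s4 (successors {s0, s1, s2, s3, s6, s7}): φ is true.
  s5 (successors {s0, s3, s4, s6, s7}): φ is true.
  s6 (successors {s1, s3, s4, s5, s6, s7}): φ is true.
  s7 (successors {s0, s3, s4}): φ is true.
Detail at s0 (witness):
  At s0: ◇(r → ¬□s) requires r → ¬□s at some successor in {s0, s1, s2, s3, s4, s5, s6}.
    r → ¬□s holds at s0, so ◇(r → ¬□s) is true at s0.
      At s0: r is false, ¬□s is true, so r → ¬□s is true.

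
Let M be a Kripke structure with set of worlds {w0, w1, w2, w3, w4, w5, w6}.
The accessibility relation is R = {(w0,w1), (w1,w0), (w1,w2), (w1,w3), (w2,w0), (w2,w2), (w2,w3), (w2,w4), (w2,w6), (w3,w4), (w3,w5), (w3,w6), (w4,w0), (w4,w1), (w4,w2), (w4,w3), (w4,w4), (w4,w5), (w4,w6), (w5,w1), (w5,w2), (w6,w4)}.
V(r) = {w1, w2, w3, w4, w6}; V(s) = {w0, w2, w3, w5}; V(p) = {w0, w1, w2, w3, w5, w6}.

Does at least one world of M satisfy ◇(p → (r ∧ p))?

Let φ = ◇(p → (r ∧ p)). Evaluate φ at each world:
  w0 (successors {w1}): φ is true.
  w1 (successors {w0, w2, w3}): φ is true.
  w2 (successors {w0, w2, w3, w4, w6}): φ is true.
  w3 (successors {w4, w5, w6}): φ is true.
  w4 (successors {w0, w1, w2, w3, w4, w5, w6}): φ is true.
  w5 (successors {w1, w2}): φ is true.
  w6 (successors {w4}): φ is true.
Detail at w0 (witness):
  At w0: ◇(p → (r ∧ p)) requires p → (r ∧ p) at some successor in {w1}.
    p → (r ∧ p) holds at w1, so ◇(p → (r ∧ p)) is true at w0.

Yes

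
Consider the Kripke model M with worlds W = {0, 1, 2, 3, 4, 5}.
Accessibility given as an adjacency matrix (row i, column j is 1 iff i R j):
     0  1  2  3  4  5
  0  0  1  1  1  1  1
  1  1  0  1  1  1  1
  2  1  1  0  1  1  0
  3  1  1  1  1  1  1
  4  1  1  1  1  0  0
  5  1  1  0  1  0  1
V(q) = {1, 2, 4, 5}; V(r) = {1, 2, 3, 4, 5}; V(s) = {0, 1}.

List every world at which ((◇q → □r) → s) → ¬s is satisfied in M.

2, 3, 4, 5

Let φ = ((◇q → □r) → s) → ¬s. Evaluate φ at each world:
  0 (successors {1, 2, 3, 4, 5}): φ is false.
  1 (successors {0, 2, 3, 4, 5}): φ is false.
  2 (successors {0, 1, 3, 4}): φ is true.
  3 (successors {0, 1, 2, 3, 4, 5}): φ is true.
  4 (successors {0, 1, 2, 3}): φ is true.
  5 (successors {0, 1, 3, 5}): φ is true.
For instance, at 3:
  At 3: (◇q → □r) → s is true, ¬s is true, so ((◇q → □r) → s) → ¬s is true.
    At 3: ◇q → □r is false, s is false, so (◇q → □r) → s is true.
      At 3: ◇q is true, □r is false, so ◇q → □r is false.
Satisfying worlds: {2, 3, 4, 5}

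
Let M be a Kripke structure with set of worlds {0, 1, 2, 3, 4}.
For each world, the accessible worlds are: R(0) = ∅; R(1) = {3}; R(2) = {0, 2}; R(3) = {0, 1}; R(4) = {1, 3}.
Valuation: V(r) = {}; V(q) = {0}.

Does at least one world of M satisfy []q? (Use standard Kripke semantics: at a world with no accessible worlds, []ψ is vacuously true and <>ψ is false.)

Let φ = []q. Evaluate φ at each world:
  0 (successors ∅): φ is true.
  1 (successors {3}): φ is false.
  2 (successors {0, 2}): φ is false.
  3 (successors {0, 1}): φ is false.
  4 (successors {1, 3}): φ is false.
Detail at 0 (witness):
  At 0: no accessible worlds, so []q holds vacuously.

Yes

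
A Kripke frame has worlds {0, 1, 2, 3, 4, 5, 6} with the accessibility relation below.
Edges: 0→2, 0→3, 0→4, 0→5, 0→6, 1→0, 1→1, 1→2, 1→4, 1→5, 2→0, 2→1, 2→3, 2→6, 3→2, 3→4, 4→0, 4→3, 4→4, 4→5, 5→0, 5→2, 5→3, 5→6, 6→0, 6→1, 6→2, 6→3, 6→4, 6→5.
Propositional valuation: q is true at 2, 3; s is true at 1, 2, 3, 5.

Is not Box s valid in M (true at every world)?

Let φ = not Box s. Evaluate φ at each world:
  0 (successors {2, 3, 4, 5, 6}): φ is true.
  1 (successors {0, 1, 2, 4, 5}): φ is true.
  2 (successors {0, 1, 3, 6}): φ is true.
  3 (successors {2, 4}): φ is true.
  4 (successors {0, 3, 4, 5}): φ is true.
  5 (successors {0, 2, 3, 6}): φ is true.
  6 (successors {0, 1, 2, 3, 4, 5}): φ is true.
For instance, at 2:
  At 2: Box s is false, so not Box s is true.
    At 2: Box s requires s at every successor {0, 1, 3, 6}.
      s fails at 0, so Box s is false at 2.

Yes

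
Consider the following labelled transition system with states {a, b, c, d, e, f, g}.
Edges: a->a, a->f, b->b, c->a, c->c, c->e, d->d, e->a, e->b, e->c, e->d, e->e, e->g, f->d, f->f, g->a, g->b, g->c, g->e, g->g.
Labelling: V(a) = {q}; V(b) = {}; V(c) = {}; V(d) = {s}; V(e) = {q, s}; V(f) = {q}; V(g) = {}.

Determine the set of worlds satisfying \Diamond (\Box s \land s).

d, e, f

Let φ = \Diamond (\Box s \land s). Evaluate φ at each world:
  a (successors {a, f}): φ is false.
  b (successors {b}): φ is false.
  c (successors {a, c, e}): φ is false.
  d (successors {d}): φ is true.
  e (successors {a, b, c, d, e, g}): φ is true.
  f (successors {d, f}): φ is true.
  g (successors {a, b, c, e, g}): φ is false.
For instance, at f:
  At f: \Diamond (\Box s \land s) requires \Box s \land s at some successor in {d, f}.
    \Box s \land s holds at d, so \Diamond (\Box s \land s) is true at f.
      At d: \Box s is true, s is true, so \Box s \land s is true.
Satisfying worlds: {d, e, f}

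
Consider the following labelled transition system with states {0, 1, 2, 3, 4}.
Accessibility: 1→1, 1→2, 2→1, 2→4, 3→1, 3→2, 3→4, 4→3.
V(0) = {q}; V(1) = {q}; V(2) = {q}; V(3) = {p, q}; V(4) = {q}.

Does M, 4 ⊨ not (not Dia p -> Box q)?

At 4: not Dia p -> Box q is true, so not (not Dia p -> Box q) is false.
  At 4: not Dia p is false, Box q is true, so not Dia p -> Box q is true.
    At 4: Dia p is true, so not Dia p is false.
      At 4: Dia p requires p at some successor in {3}.
        p holds at 3, so Dia p is true at 4.
    At 4: Box q requires q at every successor {3}.
      At 3: q is true.
    So Box q is true at 4.

No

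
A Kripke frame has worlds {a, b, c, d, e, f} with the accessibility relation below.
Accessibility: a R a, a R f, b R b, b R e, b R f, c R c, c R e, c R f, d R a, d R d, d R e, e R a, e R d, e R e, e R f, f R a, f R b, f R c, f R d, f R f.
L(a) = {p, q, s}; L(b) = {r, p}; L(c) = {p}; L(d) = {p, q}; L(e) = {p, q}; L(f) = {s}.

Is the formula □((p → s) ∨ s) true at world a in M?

Recall that □ψ holds at a world iff ψ holds at every accessible world, and ◇ψ holds iff ψ holds at some accessible world.
At a: □((p → s) ∨ s) requires (p → s) ∨ s at every successor {a, f}.
  At a: (p → s) ∨ s is true.
  At f: (p → s) ∨ s is true.
So □((p → s) ∨ s) is true at a.

Yes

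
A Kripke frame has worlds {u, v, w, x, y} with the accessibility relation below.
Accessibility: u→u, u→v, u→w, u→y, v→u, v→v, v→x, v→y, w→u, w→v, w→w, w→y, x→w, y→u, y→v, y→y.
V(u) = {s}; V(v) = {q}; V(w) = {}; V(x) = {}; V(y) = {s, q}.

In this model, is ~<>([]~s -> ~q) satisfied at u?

At u: <>([]~s -> ~q) is true, so ~<>([]~s -> ~q) is false.
  At u: <>([]~s -> ~q) requires []~s -> ~q at some successor in {u, v, w, y}.
    []~s -> ~q holds at u, so <>([]~s -> ~q) is true at u.
      At u: []~s is false, ~q is true, so []~s -> ~q is true.

No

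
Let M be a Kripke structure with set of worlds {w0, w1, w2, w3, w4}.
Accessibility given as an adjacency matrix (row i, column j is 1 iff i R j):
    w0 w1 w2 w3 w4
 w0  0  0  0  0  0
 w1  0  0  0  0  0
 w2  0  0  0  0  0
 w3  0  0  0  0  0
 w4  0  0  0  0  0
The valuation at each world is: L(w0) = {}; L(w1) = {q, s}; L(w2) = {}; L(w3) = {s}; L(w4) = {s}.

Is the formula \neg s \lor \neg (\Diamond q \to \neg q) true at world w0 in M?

At w0: \neg s is true, \neg (\Diamond q \to \neg q) is false, so \neg s \lor \neg (\Diamond q \to \neg q) is true.
  At w0: \Diamond q \to \neg q is true, so \neg (\Diamond q \to \neg q) is false.
    At w0: \Diamond q is false, \neg q is true, so \Diamond q \to \neg q is true.
      At w0: no accessible worlds, so \Diamond q is false.

Yes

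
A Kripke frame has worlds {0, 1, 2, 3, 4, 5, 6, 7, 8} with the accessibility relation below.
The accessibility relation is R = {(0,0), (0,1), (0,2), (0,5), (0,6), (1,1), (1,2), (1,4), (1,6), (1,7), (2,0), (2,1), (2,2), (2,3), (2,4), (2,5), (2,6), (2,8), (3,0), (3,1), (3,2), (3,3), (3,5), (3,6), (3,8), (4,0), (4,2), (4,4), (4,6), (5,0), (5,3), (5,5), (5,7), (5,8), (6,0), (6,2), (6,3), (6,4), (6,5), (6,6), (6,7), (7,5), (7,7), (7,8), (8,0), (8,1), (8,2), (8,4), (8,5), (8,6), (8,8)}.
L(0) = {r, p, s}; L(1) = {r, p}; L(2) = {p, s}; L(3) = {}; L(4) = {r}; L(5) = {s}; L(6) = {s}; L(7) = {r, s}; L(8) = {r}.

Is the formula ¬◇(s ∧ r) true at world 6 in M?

No

At 6: ◇(s ∧ r) is true, so ¬◇(s ∧ r) is false.
  At 6: ◇(s ∧ r) requires s ∧ r at some successor in {0, 2, 3, 4, 5, 6, 7}.
    s ∧ r holds at 0, so ◇(s ∧ r) is true at 6.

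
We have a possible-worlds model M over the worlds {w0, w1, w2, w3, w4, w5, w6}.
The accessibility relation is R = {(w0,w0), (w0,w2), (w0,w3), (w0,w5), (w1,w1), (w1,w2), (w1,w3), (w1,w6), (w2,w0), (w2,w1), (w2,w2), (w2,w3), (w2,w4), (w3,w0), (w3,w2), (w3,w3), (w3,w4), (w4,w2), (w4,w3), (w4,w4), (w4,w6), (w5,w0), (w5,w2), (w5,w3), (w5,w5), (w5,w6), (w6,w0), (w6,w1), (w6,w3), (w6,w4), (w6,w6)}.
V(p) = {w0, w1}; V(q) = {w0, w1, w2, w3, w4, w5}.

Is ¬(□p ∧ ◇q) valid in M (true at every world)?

Yes

Let φ = ¬(□p ∧ ◇q). Evaluate φ at each world:
  w0 (successors {w0, w2, w3, w5}): φ is true.
  w1 (successors {w1, w2, w3, w6}): φ is true.
  w2 (successors {w0, w1, w2, w3, w4}): φ is true.
  w3 (successors {w0, w2, w3, w4}): φ is true.
  w4 (successors {w2, w3, w4, w6}): φ is true.
  w5 (successors {w0, w2, w3, w5, w6}): φ is true.
  w6 (successors {w0, w1, w3, w4, w6}): φ is true.
For instance, at w0:
  At w0: □p ∧ ◇q is false, so ¬(□p ∧ ◇q) is true.
    At w0: □p is false, ◇q is true, so □p ∧ ◇q is false.
      At w0: □p requires p at every successor {w0, w2, w3, w5}.
        p fails at w2, so □p is false at w0.
      At w0: ◇q requires q at some successor in {w0, w2, w3, w5}.
        q holds at w0, so ◇q is true at w0.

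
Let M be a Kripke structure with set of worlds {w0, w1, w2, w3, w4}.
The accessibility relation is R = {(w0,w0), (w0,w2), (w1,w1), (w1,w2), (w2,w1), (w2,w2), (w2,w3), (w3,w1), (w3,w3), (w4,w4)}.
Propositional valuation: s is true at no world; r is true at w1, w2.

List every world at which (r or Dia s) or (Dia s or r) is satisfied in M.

w1, w2

Let φ = (r or Dia s) or (Dia s or r). Evaluate φ at each world:
  w0 (successors {w0, w2}): φ is false.
  w1 (successors {w1, w2}): φ is true.
  w2 (successors {w1, w2, w3}): φ is true.
  w3 (successors {w1, w3}): φ is false.
  w4 (successors {w4}): φ is false.
For instance, at w3:
  At w3: r or Dia s is false, Dia s or r is false, so (r or Dia s) or (Dia s or r) is false.
    At w3: r is false, Dia s is false, so r or Dia s is false.
      At w3: Dia s requires s at some successor in {w1, w3}.
        At w1: s is false.
        At w3: s is false.
      So Dia s is false at w3.
    At w3: Dia s is false, r is false, so Dia s or r is false.
      At w3: Dia s requires s at some successor in {w1, w3}.
        At w1: s is false.
        At w3: s is false.
      So Dia s is false at w3.
Satisfying worlds: {w1, w2}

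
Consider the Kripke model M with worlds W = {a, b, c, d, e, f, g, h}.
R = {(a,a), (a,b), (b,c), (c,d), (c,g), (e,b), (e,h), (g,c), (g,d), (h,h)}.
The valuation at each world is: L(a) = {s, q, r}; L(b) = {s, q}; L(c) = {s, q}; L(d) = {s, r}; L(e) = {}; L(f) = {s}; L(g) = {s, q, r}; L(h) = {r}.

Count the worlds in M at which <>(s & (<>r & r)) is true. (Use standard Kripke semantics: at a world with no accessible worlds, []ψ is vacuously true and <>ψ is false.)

Let φ = <>(s & (<>r & r)). Evaluate φ at each world:
  a (successors {a, b}): φ is true.
  b (successors {c}): φ is false.
  c (successors {d, g}): φ is true.
  d (successors ∅): φ is false.
  e (successors {b, h}): φ is false.
  f (successors ∅): φ is false.
  g (successors {c, d}): φ is false.
  h (successors {h}): φ is false.
For instance, at g:
  At g: <>(s & (<>r & r)) requires s & (<>r & r) at some successor in {c, d}.
    At c: s & (<>r & r) is false.
    At d: s & (<>r & r) is false.
  So <>(s & (<>r & r)) is false at g.
Satisfying worlds: {a, c}

2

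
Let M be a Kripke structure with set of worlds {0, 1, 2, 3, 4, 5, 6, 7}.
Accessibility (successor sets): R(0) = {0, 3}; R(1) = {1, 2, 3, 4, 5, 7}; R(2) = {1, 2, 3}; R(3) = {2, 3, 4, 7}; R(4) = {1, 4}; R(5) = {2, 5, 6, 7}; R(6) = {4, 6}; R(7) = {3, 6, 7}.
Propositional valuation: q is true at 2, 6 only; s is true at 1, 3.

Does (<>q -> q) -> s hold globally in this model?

No

Let φ = (<>q -> q) -> s. Evaluate φ at each world:
  0 (successors {0, 3}): φ is false.
  1 (successors {1, 2, 3, 4, 5, 7}): φ is true.
  2 (successors {1, 2, 3}): φ is false.
  3 (successors {2, 3, 4, 7}): φ is true.
  4 (successors {1, 4}): φ is false.
  5 (successors {2, 5, 6, 7}): φ is true.
  6 (successors {4, 6}): φ is false.
  7 (successors {3, 6, 7}): φ is true.
Detail at 0 (counterexample):
  At 0: <>q -> q is true, s is false, so (<>q -> q) -> s is false.
    At 0: <>q is false, q is false, so <>q -> q is true.
      At 0: <>q requires q at some successor in {0, 3}.
        At 0: q is false.
        At 3: q is false.
      So <>q is false at 0.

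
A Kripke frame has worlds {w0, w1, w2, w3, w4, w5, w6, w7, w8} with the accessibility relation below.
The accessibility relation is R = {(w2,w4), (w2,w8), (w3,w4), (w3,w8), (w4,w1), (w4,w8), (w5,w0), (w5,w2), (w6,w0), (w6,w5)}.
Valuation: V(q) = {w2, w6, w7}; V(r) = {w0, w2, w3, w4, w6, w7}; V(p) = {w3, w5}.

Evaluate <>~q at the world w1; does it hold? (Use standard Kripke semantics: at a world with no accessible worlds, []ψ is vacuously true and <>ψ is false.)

No

At w1: no accessible worlds, so <>~q is false.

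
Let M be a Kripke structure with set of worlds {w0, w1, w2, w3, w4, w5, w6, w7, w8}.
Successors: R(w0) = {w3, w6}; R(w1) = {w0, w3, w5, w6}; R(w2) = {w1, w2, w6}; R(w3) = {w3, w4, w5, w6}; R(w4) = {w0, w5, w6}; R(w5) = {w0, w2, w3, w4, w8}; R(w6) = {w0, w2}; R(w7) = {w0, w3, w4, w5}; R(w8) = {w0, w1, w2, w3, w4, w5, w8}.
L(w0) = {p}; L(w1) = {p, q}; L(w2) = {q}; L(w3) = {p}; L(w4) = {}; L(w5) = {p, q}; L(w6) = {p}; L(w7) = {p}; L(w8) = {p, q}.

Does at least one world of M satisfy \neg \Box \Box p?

Let φ = \neg \Box \Box p. Evaluate φ at each world:
  w0 (successors {w3, w6}): φ is true.
  w1 (successors {w0, w3, w5, w6}): φ is true.
  w2 (successors {w1, w2, w6}): φ is true.
  w3 (successors {w3, w4, w5, w6}): φ is true.
  w4 (successors {w0, w5, w6}): φ is true.
  w5 (successors {w0, w2, w3, w4, w8}): φ is true.
  w6 (successors {w0, w2}): φ is true.
  w7 (successors {w0, w3, w4, w5}): φ is true.
  w8 (successors {w0, w1, w2, w3, w4, w5, w8}): φ is true.
Detail at w0 (witness):
  At w0: \Box \Box p is false, so \neg \Box \Box p is true.
    At w0: \Box \Box p requires \Box p at every successor {w3, w6}.
      \Box p fails at w3, so \Box \Box p is false at w0.

Yes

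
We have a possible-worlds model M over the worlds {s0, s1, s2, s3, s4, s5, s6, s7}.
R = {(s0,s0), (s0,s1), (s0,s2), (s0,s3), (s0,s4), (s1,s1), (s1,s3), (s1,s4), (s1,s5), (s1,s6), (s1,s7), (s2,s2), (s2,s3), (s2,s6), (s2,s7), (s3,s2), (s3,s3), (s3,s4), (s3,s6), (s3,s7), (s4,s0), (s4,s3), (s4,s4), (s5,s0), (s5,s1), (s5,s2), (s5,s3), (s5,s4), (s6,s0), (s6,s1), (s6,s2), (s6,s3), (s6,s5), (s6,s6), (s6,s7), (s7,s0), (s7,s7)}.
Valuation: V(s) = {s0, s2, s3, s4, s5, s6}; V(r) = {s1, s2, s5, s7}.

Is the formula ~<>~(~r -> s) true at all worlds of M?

Yes

Let φ = ~<>~(~r -> s). Evaluate φ at each world:
  s0 (successors {s0, s1, s2, s3, s4}): φ is true.
  s1 (successors {s1, s3, s4, s5, s6, s7}): φ is true.
  s2 (successors {s2, s3, s6, s7}): φ is true.
  s3 (successors {s2, s3, s4, s6, s7}): φ is true.
  s4 (successors {s0, s3, s4}): φ is true.
  s5 (successors {s0, s1, s2, s3, s4}): φ is true.
  s6 (successors {s0, s1, s2, s3, s5, s6, s7}): φ is true.
  s7 (successors {s0, s7}): φ is true.
For instance, at s7:
  At s7: <>~(~r -> s) is false, so ~<>~(~r -> s) is true.
    At s7: <>~(~r -> s) requires ~(~r -> s) at some successor in {s0, s7}.
      At s0: ~(~r -> s) is false.
      At s7: ~(~r -> s) is false.
    So <>~(~r -> s) is false at s7.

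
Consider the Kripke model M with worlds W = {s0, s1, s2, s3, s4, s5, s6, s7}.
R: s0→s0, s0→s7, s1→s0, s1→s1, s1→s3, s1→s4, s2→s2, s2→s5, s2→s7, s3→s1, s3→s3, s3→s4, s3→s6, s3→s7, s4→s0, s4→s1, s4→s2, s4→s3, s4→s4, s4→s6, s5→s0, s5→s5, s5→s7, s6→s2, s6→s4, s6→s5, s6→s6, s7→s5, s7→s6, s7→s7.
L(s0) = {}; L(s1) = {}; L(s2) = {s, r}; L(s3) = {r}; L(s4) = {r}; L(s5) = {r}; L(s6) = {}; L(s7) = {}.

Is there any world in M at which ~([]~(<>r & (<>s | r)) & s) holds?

Let φ = ~([]~(<>r & (<>s | r)) & s). Evaluate φ at each world:
  s0 (successors {s0, s7}): φ is true.
  s1 (successors {s0, s1, s3, s4}): φ is true.
  s2 (successors {s2, s5, s7}): φ is true.
  s3 (successors {s1, s3, s4, s6, s7}): φ is true.
  s4 (successors {s0, s1, s2, s3, s4, s6}): φ is true.
  s5 (successors {s0, s5, s7}): φ is true.
  s6 (successors {s2, s4, s5, s6}): φ is true.
  s7 (successors {s5, s6, s7}): φ is true.
Detail at s0 (witness):
  At s0: []~(<>r & (<>s | r)) & s is false, so ~([]~(<>r & (<>s | r)) & s) is true.
    At s0: []~(<>r & (<>s | r)) is true, s is false, so []~(<>r & (<>s | r)) & s is false.
      At s0: []~(<>r & (<>s | r)) requires ~(<>r & (<>s | r)) at every successor {s0, s7}.
        At s0: ~(<>r & (<>s | r)) is true.
        At s7: ~(<>r & (<>s | r)) is true.
      So []~(<>r & (<>s | r)) is true at s0.

Yes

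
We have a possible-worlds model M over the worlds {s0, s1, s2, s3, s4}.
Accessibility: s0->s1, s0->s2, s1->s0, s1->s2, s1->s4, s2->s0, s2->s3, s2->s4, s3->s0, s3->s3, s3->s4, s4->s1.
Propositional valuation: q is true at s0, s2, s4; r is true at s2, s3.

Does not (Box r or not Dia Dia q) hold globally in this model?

Let φ = not (Box r or not Dia Dia q). Evaluate φ at each world:
  s0 (successors {s1, s2}): φ is true.
  s1 (successors {s0, s2, s4}): φ is true.
  s2 (successors {s0, s3, s4}): φ is true.
  s3 (successors {s0, s3, s4}): φ is true.
  s4 (successors {s1}): φ is true.
For instance, at s2:
  At s2: Box r or not Dia Dia q is false, so not (Box r or not Dia Dia q) is true.
    At s2: Box r is false, not Dia Dia q is false, so Box r or not Dia Dia q is false.
      At s2: Box r requires r at every successor {s0, s3, s4}.
        r fails at s0, so Box r is false at s2.
      At s2: Dia Dia q is true, so not Dia Dia q is false.

Yes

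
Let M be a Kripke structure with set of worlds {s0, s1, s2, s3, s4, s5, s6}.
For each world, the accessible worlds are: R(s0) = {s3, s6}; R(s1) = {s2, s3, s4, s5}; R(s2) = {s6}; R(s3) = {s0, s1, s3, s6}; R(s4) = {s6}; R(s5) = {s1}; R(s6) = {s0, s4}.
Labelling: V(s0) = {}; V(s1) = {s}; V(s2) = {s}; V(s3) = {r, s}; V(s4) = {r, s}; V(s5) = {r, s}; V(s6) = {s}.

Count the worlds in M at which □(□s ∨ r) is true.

Recall that □ψ holds at a world iff ψ holds at every accessible world, and ◇ψ holds iff ψ holds at some accessible world.
Let φ = □(□s ∨ r). Evaluate φ at each world:
  s0 (successors {s3, s6}): φ is false.
  s1 (successors {s2, s3, s4, s5}): φ is true.
  s2 (successors {s6}): φ is false.
  s3 (successors {s0, s1, s3, s6}): φ is false.
  s4 (successors {s6}): φ is false.
  s5 (successors {s1}): φ is true.
  s6 (successors {s0, s4}): φ is true.
For instance, at s2:
  At s2: □(□s ∨ r) requires □s ∨ r at every successor {s6}.
    □s ∨ r fails at s6, so □(□s ∨ r) is false at s2.
      At s6: □s is false, r is false, so □s ∨ r is false.
Satisfying worlds: {s1, s5, s6}

3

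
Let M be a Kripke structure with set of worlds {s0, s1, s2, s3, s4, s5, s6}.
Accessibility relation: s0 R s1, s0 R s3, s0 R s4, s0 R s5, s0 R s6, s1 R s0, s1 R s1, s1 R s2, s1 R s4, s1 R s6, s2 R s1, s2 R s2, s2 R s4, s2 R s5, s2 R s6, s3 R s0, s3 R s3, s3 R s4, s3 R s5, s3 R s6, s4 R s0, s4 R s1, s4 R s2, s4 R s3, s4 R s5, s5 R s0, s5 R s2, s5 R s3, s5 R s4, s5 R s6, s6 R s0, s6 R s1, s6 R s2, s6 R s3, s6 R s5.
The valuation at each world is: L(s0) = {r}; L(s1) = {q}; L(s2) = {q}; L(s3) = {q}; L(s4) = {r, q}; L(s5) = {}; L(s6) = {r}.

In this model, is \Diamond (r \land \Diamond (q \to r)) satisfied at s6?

At s6: \Diamond (r \land \Diamond (q \to r)) requires r \land \Diamond (q \to r) at some successor in {s0, s1, s2, s3, s5}.
  r \land \Diamond (q \to r) holds at s0, so \Diamond (r \land \Diamond (q \to r)) is true at s6.
    At s0: r is true, \Diamond (q \to r) is true, so r \land \Diamond (q \to r) is true.
      At s0: \Diamond (q \to r) requires q \to r at some successor in {s1, s3, s4, s5, s6}.
        q \to r holds at s4, so \Diamond (q \to r) is true at s0.

Yes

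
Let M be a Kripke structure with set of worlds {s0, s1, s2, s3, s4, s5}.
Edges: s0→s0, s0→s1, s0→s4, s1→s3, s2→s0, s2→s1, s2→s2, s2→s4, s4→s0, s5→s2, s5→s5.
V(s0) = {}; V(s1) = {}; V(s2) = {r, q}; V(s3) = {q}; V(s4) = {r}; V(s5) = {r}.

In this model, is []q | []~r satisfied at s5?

No

At s5: []q is false, []~r is false, so []q | []~r is false.
  At s5: []q requires q at every successor {s2, s5}.
    q fails at s5, so []q is false at s5.
  At s5: []~r requires ~r at every successor {s2, s5}.
    ~r fails at s2, so []~r is false at s5.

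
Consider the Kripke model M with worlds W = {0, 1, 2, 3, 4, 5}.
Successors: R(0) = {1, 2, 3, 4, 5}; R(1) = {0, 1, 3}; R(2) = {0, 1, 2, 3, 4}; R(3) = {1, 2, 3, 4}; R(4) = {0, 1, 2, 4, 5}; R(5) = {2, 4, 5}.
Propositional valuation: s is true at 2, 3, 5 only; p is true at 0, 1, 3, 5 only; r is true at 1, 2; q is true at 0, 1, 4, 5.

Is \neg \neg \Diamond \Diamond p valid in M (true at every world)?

Let φ = \neg \neg \Diamond \Diamond p. Evaluate φ at each world:
  0 (successors {1, 2, 3, 4, 5}): φ is true.
  1 (successors {0, 1, 3}): φ is true.
  2 (successors {0, 1, 2, 3, 4}): φ is true.
  3 (successors {1, 2, 3, 4}): φ is true.
  4 (successors {0, 1, 2, 4, 5}): φ is true.
  5 (successors {2, 4, 5}): φ is true.
For instance, at 5:
  At 5: \neg \Diamond \Diamond p is false, so \neg \neg \Diamond \Diamond p is true.
    At 5: \Diamond \Diamond p is true, so \neg \Diamond \Diamond p is false.
      At 5: \Diamond \Diamond p requires \Diamond p at some successor in {2, 4, 5}.
        \Diamond p holds at 2, so \Diamond \Diamond p is true at 5.

Yes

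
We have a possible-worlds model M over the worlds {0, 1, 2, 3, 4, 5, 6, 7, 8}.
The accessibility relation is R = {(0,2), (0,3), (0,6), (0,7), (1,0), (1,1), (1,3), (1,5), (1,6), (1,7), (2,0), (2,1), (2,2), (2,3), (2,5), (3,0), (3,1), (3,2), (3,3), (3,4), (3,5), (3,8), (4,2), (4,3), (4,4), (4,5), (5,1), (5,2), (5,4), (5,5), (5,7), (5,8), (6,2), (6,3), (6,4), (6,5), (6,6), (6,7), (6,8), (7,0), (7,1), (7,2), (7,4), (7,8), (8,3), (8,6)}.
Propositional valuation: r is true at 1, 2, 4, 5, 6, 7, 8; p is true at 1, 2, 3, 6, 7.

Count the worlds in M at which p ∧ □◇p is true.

Let φ = p ∧ □◇p. Evaluate φ at each world:
  0 (successors {2, 3, 6, 7}): φ is false.
  1 (successors {0, 1, 3, 5, 6, 7}): φ is true.
  2 (successors {0, 1, 2, 3, 5}): φ is true.
  3 (successors {0, 1, 2, 3, 4, 5, 8}): φ is true.
  4 (successors {2, 3, 4, 5}): φ is false.
  5 (successors {1, 2, 4, 5, 7, 8}): φ is false.
  6 (successors {2, 3, 4, 5, 6, 7, 8}): φ is true.
  7 (successors {0, 1, 2, 4, 8}): φ is true.
  8 (successors {3, 6}): φ is false.
For instance, at 3:
  At 3: p is true, □◇p is true, so p ∧ □◇p is true.
    At 3: □◇p requires ◇p at every successor {0, 1, 2, 3, 4, 5, 8}.
      At 0: ◇p is true.
      At 1: ◇p is true.
      At 2: ◇p is true.
      At 3: ◇p is true.
      At 4: ◇p is true.
      At 5: ◇p is true.
      At 8: ◇p is true.
    So □◇p is true at 3.
Satisfying worlds: {1, 2, 3, 6, 7}

5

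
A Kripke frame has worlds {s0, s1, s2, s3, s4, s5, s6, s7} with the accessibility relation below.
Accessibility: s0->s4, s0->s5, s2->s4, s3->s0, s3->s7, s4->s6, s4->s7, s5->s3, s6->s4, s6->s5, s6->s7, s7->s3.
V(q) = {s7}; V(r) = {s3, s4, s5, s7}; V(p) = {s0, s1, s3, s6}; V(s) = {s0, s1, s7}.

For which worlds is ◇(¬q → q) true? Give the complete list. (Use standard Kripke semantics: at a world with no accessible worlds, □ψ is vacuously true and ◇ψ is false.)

s3, s4, s6

Recall that ◇ψ holds at a world iff ψ holds at some accessible world.
Let φ = ◇(¬q → q). Evaluate φ at each world:
  s0 (successors {s4, s5}): φ is false.
  s1 (successors ∅): φ is false.
  s2 (successors {s4}): φ is false.
  s3 (successors {s0, s7}): φ is true.
  s4 (successors {s6, s7}): φ is true.
  s5 (successors {s3}): φ is false.
  s6 (successors {s4, s5, s7}): φ is true.
  s7 (successors {s3}): φ is false.
For instance, at s0:
  At s0: ◇(¬q → q) requires ¬q → q at some successor in {s4, s5}.
    At s4: ¬q → q is false.
    At s5: ¬q → q is false.
  So ◇(¬q → q) is false at s0.
Satisfying worlds: {s3, s4, s6}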